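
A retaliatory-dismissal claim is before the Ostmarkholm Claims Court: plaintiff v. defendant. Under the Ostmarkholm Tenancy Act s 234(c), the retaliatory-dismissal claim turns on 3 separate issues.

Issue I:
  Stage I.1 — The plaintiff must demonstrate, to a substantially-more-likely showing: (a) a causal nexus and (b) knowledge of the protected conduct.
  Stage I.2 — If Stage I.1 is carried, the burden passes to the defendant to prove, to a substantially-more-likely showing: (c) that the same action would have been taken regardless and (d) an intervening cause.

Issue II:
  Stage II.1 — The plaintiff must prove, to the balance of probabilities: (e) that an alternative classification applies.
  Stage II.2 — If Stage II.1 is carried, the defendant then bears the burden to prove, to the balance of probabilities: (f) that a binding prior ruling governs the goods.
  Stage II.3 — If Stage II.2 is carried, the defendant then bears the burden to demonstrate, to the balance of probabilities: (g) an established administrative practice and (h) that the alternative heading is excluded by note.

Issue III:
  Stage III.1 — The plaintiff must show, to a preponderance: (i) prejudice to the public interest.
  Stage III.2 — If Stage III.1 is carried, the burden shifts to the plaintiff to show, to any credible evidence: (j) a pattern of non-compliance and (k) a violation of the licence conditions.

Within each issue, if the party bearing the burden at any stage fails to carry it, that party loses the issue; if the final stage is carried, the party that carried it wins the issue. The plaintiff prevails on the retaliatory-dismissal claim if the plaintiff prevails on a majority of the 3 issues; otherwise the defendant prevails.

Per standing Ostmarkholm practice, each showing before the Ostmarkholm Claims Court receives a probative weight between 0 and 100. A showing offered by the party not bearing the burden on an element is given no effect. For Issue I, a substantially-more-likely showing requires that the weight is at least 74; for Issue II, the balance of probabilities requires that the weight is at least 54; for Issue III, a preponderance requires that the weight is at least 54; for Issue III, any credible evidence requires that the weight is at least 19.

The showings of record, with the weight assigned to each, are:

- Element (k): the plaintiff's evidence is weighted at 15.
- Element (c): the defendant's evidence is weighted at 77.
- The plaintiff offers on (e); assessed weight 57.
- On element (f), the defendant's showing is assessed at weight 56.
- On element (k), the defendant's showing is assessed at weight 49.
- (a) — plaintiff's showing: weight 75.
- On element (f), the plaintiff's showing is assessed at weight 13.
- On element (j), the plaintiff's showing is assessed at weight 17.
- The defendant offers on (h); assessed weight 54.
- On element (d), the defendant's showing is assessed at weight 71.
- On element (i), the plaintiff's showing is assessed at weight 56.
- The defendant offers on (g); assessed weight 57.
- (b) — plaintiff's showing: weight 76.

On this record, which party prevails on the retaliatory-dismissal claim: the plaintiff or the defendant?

— Issue I —
At Stage I.1 the plaintiff must meet a substantially-more-likely showing (weight is at least 74): on (a) the weight is 75, ≥ 74, so (a) meets the standard; on (b) the weight is 76, ≥ 74, so (b) meets the standard.
  All elements met. The burden passes to the defendant.
At Stage I.2 the defendant must meet a substantially-more-likely showing (weight is at least 74): on (c) the weight is 77, ≥ 74, so (c) meets the standard; on (d) the weight is 71, which does not reach 74, so (d) does not meet the standard.
  Not every element is met, so the defendant fails to carry Stage I.2.
So the plaintiff prevails on this issue.
— Issue II —
Stage II.1 (plaintiff, the balance of probabilities, weight is at least 54): (e) 57 ≥ 54 — meets.
  All elements met. The burden passes to the defendant.
Stage II.2 (defendant, the balance of probabilities, weight is at least 54): (f) 56 (plaintiff's 13 disregarded) ≥ 54 — meets.
  All elements met. The defendant retains the burden for Stage II.3.
Stage II.3 (defendant, the balance of probabilities, weight is at least 54): (g) 57 ≥ 54 — meets; (h) 54 ≥ 54 — meets.
  The defendant carries the last stage.
Every stage carried; the defendant prevails on this issue.
— Issue III —
Stage III.1 — burden on plaintiff; standard: a preponderance (weight is at least 54).
    (i): 56 ≥ 54 [met]
  Stage III.1 carried; the burden remains with the plaintiff.
Stage III.2 — burden on plaintiff; standard: any credible evidence (weight is at least 19).
    (j): 17 < 19 [not met]
    (k): 15 (defendant's 49 disregarded) < 19 [not met]
  The plaintiff does not carry Stage III.2.
The analysis ends at Stage III.2; the defendant prevails on this issue.
Per-issue: Issue I → plaintiff; Issue II → defendant; Issue III → defendant. The plaintiff must prevail on a majority of issues; overall, the defendant prevails.

defendant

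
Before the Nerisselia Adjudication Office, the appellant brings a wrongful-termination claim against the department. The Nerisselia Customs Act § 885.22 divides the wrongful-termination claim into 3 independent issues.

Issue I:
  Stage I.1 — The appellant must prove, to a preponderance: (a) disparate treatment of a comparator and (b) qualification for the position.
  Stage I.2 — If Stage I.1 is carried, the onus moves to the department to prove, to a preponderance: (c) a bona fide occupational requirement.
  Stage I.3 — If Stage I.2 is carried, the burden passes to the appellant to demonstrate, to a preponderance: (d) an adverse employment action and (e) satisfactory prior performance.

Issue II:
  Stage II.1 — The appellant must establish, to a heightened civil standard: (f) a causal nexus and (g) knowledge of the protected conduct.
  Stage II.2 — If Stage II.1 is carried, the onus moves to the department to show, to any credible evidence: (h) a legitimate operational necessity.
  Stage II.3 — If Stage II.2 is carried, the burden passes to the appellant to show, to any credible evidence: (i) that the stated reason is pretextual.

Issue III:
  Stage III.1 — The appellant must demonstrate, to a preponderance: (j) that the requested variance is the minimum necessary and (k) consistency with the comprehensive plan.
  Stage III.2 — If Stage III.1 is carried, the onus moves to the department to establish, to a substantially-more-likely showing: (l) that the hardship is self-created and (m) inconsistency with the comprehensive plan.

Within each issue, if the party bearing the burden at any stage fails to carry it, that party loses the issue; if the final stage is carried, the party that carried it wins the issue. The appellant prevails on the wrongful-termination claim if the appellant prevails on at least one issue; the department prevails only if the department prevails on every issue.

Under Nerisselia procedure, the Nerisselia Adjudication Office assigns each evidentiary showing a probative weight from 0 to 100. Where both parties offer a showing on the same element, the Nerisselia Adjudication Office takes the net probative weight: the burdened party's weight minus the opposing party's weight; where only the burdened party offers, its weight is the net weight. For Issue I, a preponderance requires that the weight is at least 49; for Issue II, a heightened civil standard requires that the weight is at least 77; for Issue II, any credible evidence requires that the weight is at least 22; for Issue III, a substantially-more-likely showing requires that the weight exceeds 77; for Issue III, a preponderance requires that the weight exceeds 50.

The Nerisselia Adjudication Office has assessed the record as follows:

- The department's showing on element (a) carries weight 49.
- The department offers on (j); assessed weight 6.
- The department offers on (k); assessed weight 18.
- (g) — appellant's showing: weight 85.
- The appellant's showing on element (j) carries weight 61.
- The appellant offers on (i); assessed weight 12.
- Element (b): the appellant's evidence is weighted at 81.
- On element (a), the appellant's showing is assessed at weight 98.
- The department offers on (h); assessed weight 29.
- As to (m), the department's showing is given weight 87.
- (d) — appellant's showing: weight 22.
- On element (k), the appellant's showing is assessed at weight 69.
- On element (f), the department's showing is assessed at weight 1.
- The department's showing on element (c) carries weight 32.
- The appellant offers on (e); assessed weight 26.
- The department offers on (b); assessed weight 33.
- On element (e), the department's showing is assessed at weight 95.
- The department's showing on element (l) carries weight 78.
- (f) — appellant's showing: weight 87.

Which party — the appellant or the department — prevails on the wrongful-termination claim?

department

— Issue I —
Stage I.1 (appellant, a preponderance, weight is at least 49): (a) net 98−49=49 ≥ 49 — meets; (b) net 81−33=48 < 49 — fails.
  Stage I.1 not carried; the appellant fails its burden.
So the department prevails on this issue.
— Issue II —
At Stage II.1 the appellant must meet a heightened civil standard (weight is at least 77): on (f) the weight is 87 less the opposing 1 gives net 86, ≥ 77, so (f) meets the standard; on (g) the weight is 85, ≥ 77, so (g) meets the standard.
  All elements met. The burden passes to the department.
At Stage II.2 the department must meet any credible evidence (weight is at least 22): on (h) the weight is 29, ≥ 22, so (h) meets the standard.
  The department carries Stage II.2; the appellant now bears the burden.
At Stage II.3 the appellant must meet any credible evidence (weight is at least 22): on (i) the weight is 12, < 22, so (i) does not meet the standard.
  Not every element is met, so the appellant fails to carry Stage II.3.
The analysis ends at Stage II.3; the department prevails on this issue.
— Issue III —
Stage III.1 (appellant, a preponderance, weight exceeds 50): (j) net 61−6=55 > 50 — meets; (k) net 69−18=51 > 50 — meets.
  All elements met. The burden passes to the department.
Stage III.2 (department, a substantially-more-likely showing, weight exceeds 77): (l) 78 > 77 — meets; (m) 87 > 77 — meets.
  All elements met at the final stage.
With every stage satisfied, the department prevails on this issue.
Per-issue: Issue I → department; Issue II → department; Issue III → department. The appellant must prevail on at least one issue; overall, the department prevails.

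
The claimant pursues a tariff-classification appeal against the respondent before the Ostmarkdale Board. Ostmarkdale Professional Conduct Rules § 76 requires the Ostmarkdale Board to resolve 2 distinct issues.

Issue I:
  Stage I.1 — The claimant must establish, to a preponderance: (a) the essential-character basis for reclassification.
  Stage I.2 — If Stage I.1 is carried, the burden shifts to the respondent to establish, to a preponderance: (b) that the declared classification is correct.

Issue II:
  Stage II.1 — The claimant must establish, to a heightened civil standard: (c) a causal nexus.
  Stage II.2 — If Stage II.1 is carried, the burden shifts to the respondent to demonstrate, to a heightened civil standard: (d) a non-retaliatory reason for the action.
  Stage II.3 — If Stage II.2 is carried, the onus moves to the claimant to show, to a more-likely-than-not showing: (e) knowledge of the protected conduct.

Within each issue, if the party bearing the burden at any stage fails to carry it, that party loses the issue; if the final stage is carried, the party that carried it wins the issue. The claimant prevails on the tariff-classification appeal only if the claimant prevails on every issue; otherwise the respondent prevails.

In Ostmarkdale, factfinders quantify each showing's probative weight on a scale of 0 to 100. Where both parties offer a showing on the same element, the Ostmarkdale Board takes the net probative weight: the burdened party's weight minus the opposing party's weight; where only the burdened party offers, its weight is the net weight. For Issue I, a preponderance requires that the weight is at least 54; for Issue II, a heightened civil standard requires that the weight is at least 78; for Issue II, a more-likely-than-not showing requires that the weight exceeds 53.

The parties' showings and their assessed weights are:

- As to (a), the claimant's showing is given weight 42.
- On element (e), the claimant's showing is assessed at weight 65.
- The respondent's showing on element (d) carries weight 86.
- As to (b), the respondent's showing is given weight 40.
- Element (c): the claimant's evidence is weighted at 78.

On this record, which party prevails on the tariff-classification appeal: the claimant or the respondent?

respondent

— Issue I —
Stage I.1 — burden on claimant; standard: a preponderance (weight is at least 54).
    (a): 42 < 54 [not met]
  Stage I.1 not carried; the claimant fails its burden.
So the respondent prevails on this issue.
— Issue II —
At Stage II.1 the claimant must meet a heightened civil standard (weight is at least 78): on (c) the weight is 78, which does reach 78, so (c) meets the standard.
  Stage II.1 carried; the burden shifts to the respondent.
At Stage II.2 the respondent must meet a heightened civil standard (weight is at least 78): on (d) the weight is 86, ≥ 78, so (d) meets the standard.
  All elements met. The burden passes to the claimant.
At Stage II.3 the claimant must meet a more-likely-than-not showing (weight exceeds 53): on (e) the weight is 65, > 53, so (e) meets the standard.
  All elements met at the final stage.
With every stage satisfied, the claimant prevails on this issue.
Per-issue: Issue I → respondent; Issue II → claimant. The claimant must prevail on every issue; overall, the respondent prevails.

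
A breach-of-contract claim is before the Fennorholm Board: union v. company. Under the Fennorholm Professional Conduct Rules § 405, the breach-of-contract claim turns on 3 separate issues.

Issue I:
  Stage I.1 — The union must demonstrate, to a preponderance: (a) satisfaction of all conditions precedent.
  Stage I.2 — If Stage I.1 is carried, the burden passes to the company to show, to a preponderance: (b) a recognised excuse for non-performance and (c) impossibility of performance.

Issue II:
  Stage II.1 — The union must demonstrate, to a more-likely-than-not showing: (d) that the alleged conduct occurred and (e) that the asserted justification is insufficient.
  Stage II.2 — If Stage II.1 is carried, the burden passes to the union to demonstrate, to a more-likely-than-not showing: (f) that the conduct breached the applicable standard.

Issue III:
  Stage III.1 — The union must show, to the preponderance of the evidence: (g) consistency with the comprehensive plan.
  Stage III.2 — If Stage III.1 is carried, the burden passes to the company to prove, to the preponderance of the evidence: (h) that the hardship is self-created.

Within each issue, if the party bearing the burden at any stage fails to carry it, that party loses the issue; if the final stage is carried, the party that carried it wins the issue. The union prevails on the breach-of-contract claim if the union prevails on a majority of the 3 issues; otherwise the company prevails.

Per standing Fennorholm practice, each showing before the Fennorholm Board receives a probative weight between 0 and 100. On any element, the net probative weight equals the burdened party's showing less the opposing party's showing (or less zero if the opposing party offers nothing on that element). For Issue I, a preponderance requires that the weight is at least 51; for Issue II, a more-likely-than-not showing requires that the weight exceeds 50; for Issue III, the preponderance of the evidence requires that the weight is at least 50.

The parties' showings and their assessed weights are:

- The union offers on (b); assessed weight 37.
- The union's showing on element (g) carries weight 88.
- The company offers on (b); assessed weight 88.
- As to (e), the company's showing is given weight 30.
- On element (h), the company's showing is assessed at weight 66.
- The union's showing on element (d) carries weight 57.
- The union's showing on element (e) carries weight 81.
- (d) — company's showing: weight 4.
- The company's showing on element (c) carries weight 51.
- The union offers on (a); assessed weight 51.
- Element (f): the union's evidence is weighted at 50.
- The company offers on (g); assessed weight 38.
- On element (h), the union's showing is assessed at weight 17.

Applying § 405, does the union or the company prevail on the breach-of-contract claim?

— Issue I —
Stage I.1 — burden on union; standard: a preponderance (weight is at least 51).
    (a): 51 ≥ 51 [met]
  The union carries Stage I.1; the company now bears the burden.
Stage I.2 — burden on company; standard: a preponderance (weight is at least 51).
    (b): 88 − 37 = 51 ≥ 51 [met]
    (c): 51 ≥ 51 [met]
  All elements met at the final stage.
Every stage carried; the company prevails on this issue.
— Issue II —
Stage II.1 (union, a more-likely-than-not showing, weight exceeds 50): (d) net 57−4=53 > 50 — meets; (e) net 81−30=51 > 50 — meets.
  Stage II.1 is satisfied; the union continues to bear the burden.
Stage II.2 (union, a more-likely-than-not showing, weight exceeds 50): (f) 50 ≤ 50 — fails.
  Stage II.2 not carried; the union fails its burden.
The analysis ends at Stage II.2; the company prevails on this issue.
— Issue III —
At Stage III.1 the union must meet the preponderance of the evidence (weight is at least 50): on (g) the weight is 88 less the opposing 38 gives net 50, which does reach 50, so (g) meets the standard.
  Stage III.1 is satisfied; the onus moves to the company.
At Stage III.2 the company must meet the preponderance of the evidence (weight is at least 50): on (h) the weight is 66 less the opposing 17 gives net 49, which does not reach 50, so (h) does not meet the standard.
  The company does not carry Stage III.2.
So the union prevails on this issue.
Per-issue: Issue I → company; Issue II → company; Issue III → union. The union must prevail on a majority of issues; overall, the company prevails.

company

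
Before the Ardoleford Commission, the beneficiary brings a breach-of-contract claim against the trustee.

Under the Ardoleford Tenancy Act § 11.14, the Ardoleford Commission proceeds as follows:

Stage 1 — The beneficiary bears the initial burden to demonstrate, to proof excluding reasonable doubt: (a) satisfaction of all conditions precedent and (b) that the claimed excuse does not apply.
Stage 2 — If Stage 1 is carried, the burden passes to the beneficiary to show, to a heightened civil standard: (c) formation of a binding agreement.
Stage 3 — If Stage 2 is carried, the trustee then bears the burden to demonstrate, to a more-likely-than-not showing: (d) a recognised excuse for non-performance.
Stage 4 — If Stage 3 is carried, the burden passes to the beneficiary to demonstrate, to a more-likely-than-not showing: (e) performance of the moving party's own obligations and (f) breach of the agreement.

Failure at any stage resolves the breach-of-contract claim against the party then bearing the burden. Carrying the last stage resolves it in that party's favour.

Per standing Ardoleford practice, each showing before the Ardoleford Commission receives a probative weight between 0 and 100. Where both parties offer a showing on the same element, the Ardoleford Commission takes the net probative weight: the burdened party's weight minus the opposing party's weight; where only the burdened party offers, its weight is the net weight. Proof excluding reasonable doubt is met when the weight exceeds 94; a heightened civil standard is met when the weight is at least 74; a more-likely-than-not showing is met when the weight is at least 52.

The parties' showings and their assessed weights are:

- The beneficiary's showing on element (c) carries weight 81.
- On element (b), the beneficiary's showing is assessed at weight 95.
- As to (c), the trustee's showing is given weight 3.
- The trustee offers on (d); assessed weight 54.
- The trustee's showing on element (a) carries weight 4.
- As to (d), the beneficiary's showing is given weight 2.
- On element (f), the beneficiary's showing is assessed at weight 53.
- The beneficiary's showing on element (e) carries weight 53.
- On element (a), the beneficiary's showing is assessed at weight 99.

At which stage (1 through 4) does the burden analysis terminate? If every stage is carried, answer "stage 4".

At Stage 1 the beneficiary must meet proof excluding reasonable doubt (weight exceeds 94): on (a) the weight is 99 less the opposing 4 gives net 95, which does exceed 94, so (a) meets the standard; on (b) the weight is 95, > 94, so (b) meets the standard.
  Stage 1 is satisfied; the beneficiary continues to bear the burden.
At Stage 2 the beneficiary must meet a heightened civil standard (weight is at least 74): on (c) the weight is 81 less the opposing 3 gives net 78, which does reach 74, so (c) meets the standard.
  The beneficiary carries Stage 2; the trustee now bears the burden.
At Stage 3 the trustee must meet a more-likely-than-not showing (weight is at least 52): on (d) the weight is 54 less the opposing 2 gives net 52, ≥ 52, so (d) meets the standard.
  The trustee carries Stage 3; the beneficiary now bears the burden.
At Stage 4 the beneficiary must meet a more-likely-than-not showing (weight is at least 52): on (e) the weight is 53, which does reach 52, so (e) meets the standard; on (f) the weight is 53, which does reach 52, so (f) meets the standard.
  All elements met at the final stage.
With every stage satisfied, the beneficiary prevails.

stage 4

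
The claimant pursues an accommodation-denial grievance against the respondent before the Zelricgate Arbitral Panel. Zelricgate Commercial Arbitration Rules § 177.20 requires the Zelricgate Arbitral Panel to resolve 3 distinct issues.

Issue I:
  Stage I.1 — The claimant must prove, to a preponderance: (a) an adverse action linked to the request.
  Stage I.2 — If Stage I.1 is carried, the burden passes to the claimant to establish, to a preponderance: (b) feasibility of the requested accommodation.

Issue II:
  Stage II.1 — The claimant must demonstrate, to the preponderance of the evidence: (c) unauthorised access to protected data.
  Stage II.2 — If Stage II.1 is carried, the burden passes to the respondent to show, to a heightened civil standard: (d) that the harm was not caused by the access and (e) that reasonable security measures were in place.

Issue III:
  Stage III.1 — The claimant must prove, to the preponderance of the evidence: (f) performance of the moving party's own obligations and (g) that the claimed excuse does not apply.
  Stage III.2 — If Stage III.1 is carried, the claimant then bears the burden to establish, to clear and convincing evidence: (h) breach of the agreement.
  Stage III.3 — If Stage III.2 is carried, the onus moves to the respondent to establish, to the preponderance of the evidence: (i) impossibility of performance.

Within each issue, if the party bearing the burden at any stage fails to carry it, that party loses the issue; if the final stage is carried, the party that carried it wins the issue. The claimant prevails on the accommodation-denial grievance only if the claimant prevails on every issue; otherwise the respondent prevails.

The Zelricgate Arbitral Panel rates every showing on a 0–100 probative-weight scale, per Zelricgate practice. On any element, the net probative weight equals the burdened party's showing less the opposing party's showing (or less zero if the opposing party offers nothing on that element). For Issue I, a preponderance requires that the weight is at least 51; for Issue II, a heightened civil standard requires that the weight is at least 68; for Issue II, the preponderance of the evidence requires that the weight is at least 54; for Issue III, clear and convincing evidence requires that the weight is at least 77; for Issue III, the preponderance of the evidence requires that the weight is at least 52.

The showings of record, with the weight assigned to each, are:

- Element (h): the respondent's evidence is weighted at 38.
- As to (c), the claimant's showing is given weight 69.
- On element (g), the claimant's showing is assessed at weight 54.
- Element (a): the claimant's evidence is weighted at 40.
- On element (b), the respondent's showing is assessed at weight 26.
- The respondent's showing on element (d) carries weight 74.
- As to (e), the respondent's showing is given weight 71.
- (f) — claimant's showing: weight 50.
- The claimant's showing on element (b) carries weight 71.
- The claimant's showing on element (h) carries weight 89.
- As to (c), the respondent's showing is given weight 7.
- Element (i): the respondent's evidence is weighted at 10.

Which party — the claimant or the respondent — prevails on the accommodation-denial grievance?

— Issue I —
Stage I.1 (claimant, a preponderance, weight is at least 51): (a) 40 < 51 — fails.
  The claimant does not carry Stage I.1.
The respondent prevails on this issue.
— Issue II —
At Stage II.1 the claimant must meet the preponderance of the evidence (weight is at least 54): on (c) the weight is 69 less the opposing 7 gives net 62, ≥ 54, so (c) meets the standard.
  Stage II.1 is satisfied; the onus moves to the respondent.
At Stage II.2 the respondent must meet a heightened civil standard (weight is at least 68): on (d) the weight is 74, which does reach 68, so (d) meets the standard; on (e) the weight is 71, which does reach 68, so (e) meets the standard.
  The respondent carries the last stage.
Every stage carried; the respondent prevails on this issue.
— Issue III —
Stage III.1 — burden on claimant; standard: the preponderance of the evidence (weight is at least 52).
    (f): 50 < 52 [not met]
    (g): 54 ≥ 52 [met]
  Not every element is met, so the claimant fails to carry Stage III.1.
The analysis ends at Stage III.1; the respondent prevails on this issue.
Per-issue: Issue I → respondent; Issue II → respondent; Issue III → respondent. The claimant must prevail on every issue; overall, the respondent prevails.

respondent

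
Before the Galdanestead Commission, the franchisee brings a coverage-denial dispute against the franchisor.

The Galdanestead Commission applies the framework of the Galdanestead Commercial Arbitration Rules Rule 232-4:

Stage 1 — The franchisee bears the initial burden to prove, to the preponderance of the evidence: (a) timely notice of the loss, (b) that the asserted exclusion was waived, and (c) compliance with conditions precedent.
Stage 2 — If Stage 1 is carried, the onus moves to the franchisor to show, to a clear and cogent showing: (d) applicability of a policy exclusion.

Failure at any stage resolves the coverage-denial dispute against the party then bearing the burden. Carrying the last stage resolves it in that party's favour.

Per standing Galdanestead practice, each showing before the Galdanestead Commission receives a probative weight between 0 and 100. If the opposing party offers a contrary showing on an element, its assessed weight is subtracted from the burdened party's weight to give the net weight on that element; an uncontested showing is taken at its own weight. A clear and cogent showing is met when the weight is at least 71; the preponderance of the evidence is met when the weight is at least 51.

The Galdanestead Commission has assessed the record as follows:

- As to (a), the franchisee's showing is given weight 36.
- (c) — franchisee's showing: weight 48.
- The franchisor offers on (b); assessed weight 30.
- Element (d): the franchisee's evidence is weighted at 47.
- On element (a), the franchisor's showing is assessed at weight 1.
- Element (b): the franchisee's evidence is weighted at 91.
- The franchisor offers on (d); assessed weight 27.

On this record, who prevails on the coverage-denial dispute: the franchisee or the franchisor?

At Stage 1 the franchisee must meet the preponderance of the evidence (weight is at least 51): on (a) the weight is 36 less the opposing 1 gives net 35, which does not reach 51, so (a) does not meet the standard; on (b) the weight is 91 less the opposing 30 gives net 61, ≥ 51, so (b) meets the standard; on (c) the weight is 48, < 51, so (c) does not meet the standard.
  Stage 1 not carried; the franchisee fails its burden.
The analysis ends at Stage 1; the franchisor prevails.

franchisor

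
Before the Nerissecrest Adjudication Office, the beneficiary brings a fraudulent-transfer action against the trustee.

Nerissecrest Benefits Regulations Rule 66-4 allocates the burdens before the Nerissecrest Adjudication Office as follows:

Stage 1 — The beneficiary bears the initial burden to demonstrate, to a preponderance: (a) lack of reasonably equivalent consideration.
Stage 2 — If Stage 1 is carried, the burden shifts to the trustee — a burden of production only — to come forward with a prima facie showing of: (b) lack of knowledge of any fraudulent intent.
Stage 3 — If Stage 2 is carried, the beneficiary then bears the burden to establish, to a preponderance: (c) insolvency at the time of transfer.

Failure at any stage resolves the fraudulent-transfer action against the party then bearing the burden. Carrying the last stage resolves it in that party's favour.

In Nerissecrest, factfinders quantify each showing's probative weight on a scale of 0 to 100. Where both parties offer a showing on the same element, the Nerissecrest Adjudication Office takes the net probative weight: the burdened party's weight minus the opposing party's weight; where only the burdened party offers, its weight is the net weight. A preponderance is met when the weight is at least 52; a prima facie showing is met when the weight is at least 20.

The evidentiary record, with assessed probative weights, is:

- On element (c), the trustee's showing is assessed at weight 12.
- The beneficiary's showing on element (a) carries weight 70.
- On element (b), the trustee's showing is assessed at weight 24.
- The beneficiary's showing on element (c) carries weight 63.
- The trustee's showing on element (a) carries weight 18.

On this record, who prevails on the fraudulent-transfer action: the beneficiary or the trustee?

trustee

At Stage 1 the beneficiary must meet a preponderance (weight is at least 52): on (a) the weight is 70 less the opposing 18 gives net 52, which does reach 52, so (a) meets the standard.
  The beneficiary carries Stage 1; the trustee now bears the burden.
At Stage 2 the trustee must meet a prima facie showing (weight is at least 20): on (b) the weight is 24, ≥ 20, so (b) meets the standard.
  Stage 2 is satisfied; the onus moves to the beneficiary.
At Stage 3 the beneficiary must meet a preponderance (weight is at least 52): on (c) the weight is 63 less the opposing 12 gives net 51, which does not reach 52, so (c) does not meet the standard.
  The beneficiary does not carry Stage 3.
The analysis ends at Stage 3; the trustee prevails.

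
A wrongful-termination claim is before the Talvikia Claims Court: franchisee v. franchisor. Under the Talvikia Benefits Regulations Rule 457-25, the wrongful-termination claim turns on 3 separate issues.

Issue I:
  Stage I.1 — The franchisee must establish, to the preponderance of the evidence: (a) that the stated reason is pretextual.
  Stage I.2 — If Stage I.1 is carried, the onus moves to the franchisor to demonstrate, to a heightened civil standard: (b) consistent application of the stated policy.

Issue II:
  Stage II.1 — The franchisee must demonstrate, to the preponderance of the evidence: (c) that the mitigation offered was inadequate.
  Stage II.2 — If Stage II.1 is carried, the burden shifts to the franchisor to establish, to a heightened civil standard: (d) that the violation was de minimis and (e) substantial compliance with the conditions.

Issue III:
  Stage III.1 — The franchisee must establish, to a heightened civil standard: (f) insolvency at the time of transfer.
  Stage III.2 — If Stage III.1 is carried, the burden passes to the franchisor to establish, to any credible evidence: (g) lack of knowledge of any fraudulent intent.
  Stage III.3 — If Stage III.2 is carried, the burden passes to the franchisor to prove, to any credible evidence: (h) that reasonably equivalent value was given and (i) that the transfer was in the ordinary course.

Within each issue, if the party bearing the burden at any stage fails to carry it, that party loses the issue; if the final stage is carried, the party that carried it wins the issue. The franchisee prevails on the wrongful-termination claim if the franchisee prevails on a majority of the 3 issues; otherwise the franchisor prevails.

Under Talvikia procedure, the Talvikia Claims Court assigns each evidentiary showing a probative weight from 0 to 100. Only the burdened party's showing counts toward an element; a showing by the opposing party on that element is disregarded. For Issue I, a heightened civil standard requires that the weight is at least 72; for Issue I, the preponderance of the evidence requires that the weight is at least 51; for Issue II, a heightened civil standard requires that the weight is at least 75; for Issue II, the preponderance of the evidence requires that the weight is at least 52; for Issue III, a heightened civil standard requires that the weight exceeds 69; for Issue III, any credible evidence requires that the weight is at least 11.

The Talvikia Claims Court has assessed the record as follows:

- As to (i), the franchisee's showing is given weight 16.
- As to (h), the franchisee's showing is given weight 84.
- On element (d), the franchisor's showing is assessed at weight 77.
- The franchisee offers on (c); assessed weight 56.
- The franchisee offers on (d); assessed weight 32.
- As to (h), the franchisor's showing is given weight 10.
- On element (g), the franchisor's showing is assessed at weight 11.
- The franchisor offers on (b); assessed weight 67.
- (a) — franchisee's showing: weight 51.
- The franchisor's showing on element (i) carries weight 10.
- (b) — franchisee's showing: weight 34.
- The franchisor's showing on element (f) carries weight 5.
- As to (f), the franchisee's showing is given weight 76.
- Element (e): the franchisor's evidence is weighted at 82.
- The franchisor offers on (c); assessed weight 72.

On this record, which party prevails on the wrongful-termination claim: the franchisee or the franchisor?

franchisee

— Issue I —
Stage I.1 — burden on franchisee; standard: the preponderance of the evidence (weight is at least 51).
    (a): 51 ≥ 51 [met]
  Stage I.1 is satisfied; the onus moves to the franchisor.
Stage I.2 — burden on franchisor; standard: a heightened civil standard (weight is at least 72).
    (b): 67 (franchisee's 34 disregarded) < 72 [not met]
  Stage I.2 not carried; the franchisor fails its burden.
So the franchisee prevails on this issue.
— Issue II —
At Stage II.1 the franchisee must meet the preponderance of the evidence (weight is at least 52): on (c) the weight is 56 (the franchisor's 72 is given no effect), which does reach 52, so (c) meets the standard.
  The franchisee carries Stage II.1; the franchisor now bears the burden.
At Stage II.2 the franchisor must meet a heightened civil standard (weight is at least 75): on (d) the weight is 77 (the franchisee's 32 is given no effect), ≥ 75, so (d) meets the standard; on (e) the weight is 82, ≥ 75, so (e) meets the standard.
  Stage II.2 carried; the final stage is satisfied.
With every stage satisfied, the franchisor prevails on this issue.
— Issue III —
Stage III.1 — burden on franchisee; standard: a heightened civil standard (weight exceeds 69).
    (f): 76 (franchisor's 5 disregarded) > 69 [met]
  The franchisee carries Stage III.1; the franchisor now bears the burden.
Stage III.2 — burden on franchisor; standard: any credible evidence (weight is at least 11).
    (g): 11 ≥ 11 [met]
  All elements met. The franchisor retains the burden for Stage III.3.
Stage III.3 — burden on franchisor; standard: any credible evidence (weight is at least 11).
    (h): 10 (franchisee's 84 disregarded) < 11 [not met]
    (i): 10 (franchisee's 16 disregarded) < 11 [not met]
  Not every element is met, so the franchisor fails to carry Stage III.3.
The analysis ends at Stage III.3; the franchisee prevails on this issue.
Per-issue: Issue I → franchisee; Issue II → franchisor; Issue III → franchisee. The franchisee must prevail on a majority of issues; overall, the franchisee prevails.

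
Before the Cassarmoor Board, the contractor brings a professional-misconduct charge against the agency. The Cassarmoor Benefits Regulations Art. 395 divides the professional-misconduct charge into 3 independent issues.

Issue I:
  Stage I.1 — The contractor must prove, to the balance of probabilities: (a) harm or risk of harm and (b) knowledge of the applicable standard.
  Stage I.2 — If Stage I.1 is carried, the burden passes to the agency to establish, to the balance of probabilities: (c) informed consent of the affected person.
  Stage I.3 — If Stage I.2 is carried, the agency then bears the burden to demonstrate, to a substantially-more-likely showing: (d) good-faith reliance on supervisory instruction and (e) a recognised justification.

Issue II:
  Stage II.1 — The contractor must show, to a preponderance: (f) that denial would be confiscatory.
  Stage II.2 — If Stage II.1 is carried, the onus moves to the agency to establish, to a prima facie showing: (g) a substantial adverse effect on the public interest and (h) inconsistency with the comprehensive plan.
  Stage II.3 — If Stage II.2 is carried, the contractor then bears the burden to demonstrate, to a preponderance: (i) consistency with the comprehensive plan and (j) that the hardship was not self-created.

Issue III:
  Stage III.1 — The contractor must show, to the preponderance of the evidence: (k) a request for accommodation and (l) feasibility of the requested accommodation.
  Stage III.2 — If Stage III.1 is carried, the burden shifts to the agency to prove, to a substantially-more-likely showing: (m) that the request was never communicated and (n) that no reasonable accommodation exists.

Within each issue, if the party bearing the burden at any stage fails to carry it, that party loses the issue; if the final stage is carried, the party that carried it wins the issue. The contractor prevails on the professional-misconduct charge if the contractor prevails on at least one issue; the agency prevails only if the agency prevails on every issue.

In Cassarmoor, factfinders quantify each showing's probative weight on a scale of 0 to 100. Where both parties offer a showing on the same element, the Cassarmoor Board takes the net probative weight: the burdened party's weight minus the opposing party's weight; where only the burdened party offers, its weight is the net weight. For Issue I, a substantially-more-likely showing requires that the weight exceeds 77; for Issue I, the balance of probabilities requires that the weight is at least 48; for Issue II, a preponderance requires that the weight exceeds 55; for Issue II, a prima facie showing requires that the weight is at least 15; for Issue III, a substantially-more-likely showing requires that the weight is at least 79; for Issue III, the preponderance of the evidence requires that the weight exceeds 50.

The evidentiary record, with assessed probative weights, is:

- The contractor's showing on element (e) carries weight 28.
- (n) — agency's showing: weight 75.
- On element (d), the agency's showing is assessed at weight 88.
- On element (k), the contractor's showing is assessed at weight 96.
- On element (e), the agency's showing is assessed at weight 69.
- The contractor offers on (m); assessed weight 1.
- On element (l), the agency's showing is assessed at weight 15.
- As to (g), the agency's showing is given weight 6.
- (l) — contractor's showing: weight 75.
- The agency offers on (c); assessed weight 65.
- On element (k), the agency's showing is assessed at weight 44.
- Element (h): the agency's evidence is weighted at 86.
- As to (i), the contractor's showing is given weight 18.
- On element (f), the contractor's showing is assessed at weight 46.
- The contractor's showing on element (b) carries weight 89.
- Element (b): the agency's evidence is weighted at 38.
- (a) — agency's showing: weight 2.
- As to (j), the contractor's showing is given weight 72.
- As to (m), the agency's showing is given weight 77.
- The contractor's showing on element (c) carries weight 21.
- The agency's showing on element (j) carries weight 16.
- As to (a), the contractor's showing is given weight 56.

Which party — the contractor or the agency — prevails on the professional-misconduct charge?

contractor

— Issue I —
Stage I.1 (contractor, the balance of probabilities, weight is at least 48): (a) net 56−2=54 ≥ 48 — meets; (b) net 89−38=51 ≥ 48 — meets.
  Stage I.1 carried; the burden shifts to the agency.
Stage I.2 (agency, the balance of probabilities, weight is at least 48): (c) net 65−21=44 < 48 — fails.
  Stage I.2 not carried; the agency fails its burden.
The analysis ends at Stage I.2; the contractor prevails on this issue.
— Issue II —
At Stage II.1 the contractor must meet a preponderance (weight exceeds 55): on (f) the weight is 46, which does not exceed 55, so (f) does not meet the standard.
  Stage II.1 not carried; the contractor fails its burden.
So the agency prevails on this issue.
— Issue III —
Stage III.1 — burden on contractor; standard: the preponderance of the evidence (weight exceeds 50).
    (k): 96 − 44 = 52 > 50 [met]
    (l): 75 − 15 = 60 > 50 [met]
  Stage III.1 carried; the burden shifts to the agency.
Stage III.2 — burden on agency; standard: a substantially-more-likely showing (weight is at least 79).
    (m): 77 − 1 = 76 < 79 [not met]
    (n): 75 < 79 [not met]
  Not every element is met, so the agency fails to carry Stage III.2.
The contractor prevails on this issue.
Per-issue: Issue I → contractor; Issue II → agency; Issue III → contractor. The contractor must prevail on at least one issue; overall, the contractor prevails.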